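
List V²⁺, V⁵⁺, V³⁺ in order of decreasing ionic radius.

V²⁺ > V³⁺ > V⁵⁺

For a single element, ionic radius drops as positive charge rises — V⁵⁺ < V²⁺.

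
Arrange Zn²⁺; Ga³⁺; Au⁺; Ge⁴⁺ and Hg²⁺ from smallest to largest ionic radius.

Ge⁴⁺ < Ga³⁺ < Zn²⁺ < Hg²⁺ < Au⁺

Electron counts and nuclear charges: Ge⁴⁺ has 28 e⁻ (Z=32), Ga³⁺ has 28 e⁻ (Z=31), Zn²⁺ has 28 e⁻ (Z=30), Hg²⁺ has 78 e⁻ (Z=80), Au⁺ has 78 e⁻ (Z=79). Ge⁴⁺ < Ga³⁺ (both 28 e⁻, Z=32>31); Ga³⁺ < Zn²⁺ (isoelectronic, higher Z=31 is smaller); Zn²⁺ < Hg²⁺ (same group, 2 shells fewer); Hg²⁺ < Au⁺ (isoelectronic, higher Z=80 is smaller).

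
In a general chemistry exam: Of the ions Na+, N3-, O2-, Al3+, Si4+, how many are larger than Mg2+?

3

These species are isoelectronic with 10 electrons. The only difference is the number of protons: Si4+ (Z=14), Al3+ (Z=13), Mg2+ (Z=12), Na+ (Z=11), O2- (Z=8), N3- (Z=7). The strongest nuclear pull (Si4+) gives the smallest ion.
Overall: Si4+ < Al3+ < Mg2+ < Na+ < O2- < N3-. Mg2+ has 2 below it and 3 above. Count: 3.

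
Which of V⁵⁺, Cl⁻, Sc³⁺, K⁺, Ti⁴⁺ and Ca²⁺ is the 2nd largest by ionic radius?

K⁺

All of these have 18 electrons (isoelectronic). With the same electron cloud, the ion with the most protons pulls it in tightest. Nuclear charges: V⁵⁺ (Z=23), Ti⁴⁺ (Z=22), Sc³⁺ (Z=21), Ca²⁺ (Z=20), K⁺ (Z=19), Cl⁻ (Z=17). Highest Z is smallest.
Ordering: V⁵⁺ < Ti⁴⁺ < Sc³⁺ < Ca²⁺ < K⁺ < Cl⁻. The 2nd largest is K⁺.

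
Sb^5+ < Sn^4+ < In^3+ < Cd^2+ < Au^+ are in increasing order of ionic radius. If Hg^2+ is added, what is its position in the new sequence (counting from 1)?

5

Tabulating Z and e⁻: Sb^5+ has 46 e⁻ (Z=51), Sn^4+ has 46 e⁻ (Z=50), In^3+ has 46 e⁻ (Z=49), Cd^2+ has 46 e⁻ (Z=48), Hg^2+ has 78 e⁻ (Z=80), Au^+ has 78 e⁻ (Z=79). Sb^5+ < Sn^4+ (isoelectronic, higher Z=51 is smaller); Sn^4+ < In^3+ (both 46 e⁻, Z=50>49); In^3+ < Cd^2+ (isoelectronic, higher Z=49 is smaller); Cd^2+ < Hg^2+ (same group, period 5 vs 6); Hg^2+ < Au^+ (both 78 e⁻, Z=80>79).
With Hg^2+ included the full order is Sb^5+ < Sn^4+ < In^3+ < Cd^2+ < Hg^2+ < Au^+, so it takes position 5.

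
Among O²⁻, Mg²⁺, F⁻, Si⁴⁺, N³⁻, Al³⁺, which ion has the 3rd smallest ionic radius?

These species are isoelectronic with 10 electrons. The only difference is the number of protons: Si⁴⁺ (Z=14), Al³⁺ (Z=13), Mg²⁺ (Z=12), F⁻ (Z=9), O²⁻ (Z=8), N³⁻ (Z=7). The strongest nuclear pull (Si⁴⁺) gives the smallest ion.
Full ascending order: Si⁴⁺ < Al³⁺ < Mg²⁺ < F⁻ < O²⁻ < N³⁻. Counting from the smallest, position 3 is Mg²⁺.

Mg²⁺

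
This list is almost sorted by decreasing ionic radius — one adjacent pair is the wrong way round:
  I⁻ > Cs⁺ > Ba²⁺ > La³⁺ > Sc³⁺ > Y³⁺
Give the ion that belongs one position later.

Sc³⁺

Check each adjacent pair. Sc³⁺ and Y³⁺ are reversed: both in group 3 with the same charge; Sc³⁺ (period 4) has the smaller radius. No other neighbouring pair contradicts the periodic trends, so Sc³⁺ is the ion listed too early.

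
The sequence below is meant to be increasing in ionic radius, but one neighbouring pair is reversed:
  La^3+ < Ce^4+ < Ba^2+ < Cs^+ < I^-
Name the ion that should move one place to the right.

La^3+

Compare adjacent ions: both have 54 electrons but Z(Ce)=58 > Z(La)=57, so Ce^4+ should be the smaller of the two — yet in this increasing list La^3+ sits before Ce^4+. Nothing else is reversed, so La^3+ should move one place to the right.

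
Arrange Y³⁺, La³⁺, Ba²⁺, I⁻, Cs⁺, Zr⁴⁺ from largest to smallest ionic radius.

Electron counts and nuclear charges: Zr⁴⁺ has 36 e⁻ (Z=40), Y³⁺ has 36 e⁻ (Z=39), La³⁺ has 54 e⁻ (Z=57), Ba²⁺ has 54 e⁻ (Z=56), Cs⁺ has 54 e⁻ (Z=55), I⁻ has 54 e⁻ (Z=53). Zr⁴⁺ < Y³⁺ (both 36 e⁻, Z=40>39); Y³⁺ < La³⁺ (same group, period 5 vs 6); La³⁺ < Ba²⁺ (isoelectronic, higher Z=57 is smaller); Ba²⁺ < Cs⁺ (isoelectronic, higher Z=56 is smaller); Cs⁺ < I⁻ (both 54 e⁻, Z=55>53).

I⁻ > Cs⁺ > Ba²⁺ > La³⁺ > Y³⁺ > Zr⁴⁺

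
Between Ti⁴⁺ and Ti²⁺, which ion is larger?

Ti²⁺

These are all Ti ions. Removing more electrons (higher positive charge) pulls the remaining electrons in closer, so Ti⁴⁺ is smallest and Ti²⁺ is largest.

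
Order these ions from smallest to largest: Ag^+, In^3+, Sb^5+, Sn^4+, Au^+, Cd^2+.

Tabulating Z and e⁻: Sb^5+ has 46 e⁻ (Z=51), Sn^4+ has 46 e⁻ (Z=50), In^3+ has 46 e⁻ (Z=49), Cd^2+ has 46 e⁻ (Z=48), Ag^+ has 46 e⁻ (Z=47), Au^+ has 78 e⁻ (Z=79). Sb^5+ < Sn^4+ (isoelectronic, higher Z=51 is smaller); Sn^4+ < In^3+ (isoelectronic, higher Z=50 is smaller); In^3+ < Cd^2+ (both 46 e⁻, Z=49>48); Cd^2+ < Ag^+ (both 46 e⁻, Z=48>47); Ag^+ < Au^+ (same group, 1 shell fewer).

Sb^5+ < Sn^4+ < In^3+ < Cd^2+ < Ag^+ < Au^+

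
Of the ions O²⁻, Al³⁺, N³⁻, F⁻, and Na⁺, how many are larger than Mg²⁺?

These species are isoelectronic with 10 electrons. The only difference is the number of protons: Al³⁺ (Z=13), Mg²⁺ (Z=12), Na⁺ (Z=11), F⁻ (Z=9), O²⁻ (Z=8), N³⁻ (Z=7). The strongest nuclear pull (Al³⁺) gives the smallest ion.
Relative to Mg²⁺, the ions that are larger are Na⁺, F⁻, O²⁻, N³⁻. That's 4.

4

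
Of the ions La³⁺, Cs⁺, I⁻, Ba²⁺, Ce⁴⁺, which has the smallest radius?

Isoelectronic series (54 e⁻ each). Size is set by nuclear charge: more protons means a smaller ion. Ce⁴⁺ (Z=58), La³⁺ (Z=57), Ba²⁺ (Z=56), Cs⁺ (Z=55), I⁻ (Z=53).

Ce⁴⁺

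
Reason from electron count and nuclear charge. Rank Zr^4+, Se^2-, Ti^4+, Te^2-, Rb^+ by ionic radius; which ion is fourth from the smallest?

Se^2-

Work out protons and electrons: Ti^4+ has 18 e⁻ (Z=22), Zr^4+ has 36 e⁻ (Z=40), Rb^+ has 36 e⁻ (Z=37), Se^2- has 36 e⁻ (Z=34), Te^2- has 54 e⁻ (Z=52). Ti^4+ < Zr^4+ (same group, period 4 vs 5); Zr^4+ < Rb^+ (isoelectronic, higher Z=40 is smaller); Rb^+ < Se^2- (both 36 e⁻, Z=37>34); Se^2- < Te^2- (same group, 1 shell fewer).
So the order is Ti^4+ < Zr^4+ < Rb^+ < Se^2- < Te^2-; the 4th-smallest ion is Se^2-.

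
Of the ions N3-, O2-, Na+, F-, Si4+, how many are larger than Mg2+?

4

These species are isoelectronic with 10 electrons. The only difference is the number of protons: Si4+ (Z=14), Mg2+ (Z=12), Na+ (Z=11), F- (Z=9), O2- (Z=8), N3- (Z=7). The strongest nuclear pull (Si4+) gives the smallest ion.
Overall: Si4+ < Mg2+ < Na+ < F- < O2- < N3-. Mg2+ has 1 below it and 4 above. So 4 are larger.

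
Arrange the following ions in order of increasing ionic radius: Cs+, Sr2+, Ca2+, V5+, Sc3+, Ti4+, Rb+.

V5+ < Ti4+ < Sc3+ < Ca2+ < Sr2+ < Rb+ < Cs+

First list Z and electron count for each: V5+: 18 e⁻, Z=23, Ti4+: 18 e⁻, Z=22, Sc3+: 18 e⁻, Z=21, Ca2+: 18 e⁻, Z=20, Sr2+: 36 e⁻, Z=38, Rb+: 36 e⁻, Z=37, Cs+: 54 e⁻, Z=55. V5+ < Ti4+ (both 18 e⁻, Z=23>22); Ti4+ < Sc3+ (both 18 e⁻, Z=22>21); Sc3+ < Ca2+ (isoelectronic, higher Z=21 is smaller); Ca2+ < Sr2+ (same group, 1 shell fewer); Sr2+ < Rb+ (both 36 e⁻, Z=38>37); Rb+ < Cs+ (same group, 1 shell fewer).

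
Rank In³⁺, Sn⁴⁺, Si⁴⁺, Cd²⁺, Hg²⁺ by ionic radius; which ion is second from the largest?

First list Z and electron count for each: Si⁴⁺ has 10 e⁻ (Z=14), Sn⁴⁺ has 46 e⁻ (Z=50), In³⁺ has 46 e⁻ (Z=49), Cd²⁺ has 46 e⁻ (Z=48), Hg²⁺ has 78 e⁻ (Z=80). Si⁴⁺ < Sn⁴⁺ (same group, 2 shells fewer); Sn⁴⁺ < In³⁺ (isoelectronic, higher Z=50 is smaller); In³⁺ < Cd²⁺ (both 46 e⁻, Z=49>48); Cd²⁺ < Hg²⁺ (same group, period 5 vs 6).
That gives Si⁴⁺ < Sn⁴⁺ < In³⁺ < Cd²⁺ < Hg²⁺. From the largest end, number 2 is Cd²⁺.

Cd²⁺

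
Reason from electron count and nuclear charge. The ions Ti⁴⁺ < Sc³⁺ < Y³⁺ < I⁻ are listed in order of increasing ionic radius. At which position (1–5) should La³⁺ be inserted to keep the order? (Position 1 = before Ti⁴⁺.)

4

Electron counts and nuclear charges: Ti⁴⁺ has 18 e⁻ (Z=22), Sc³⁺ has 18 e⁻ (Z=21), Y³⁺ has 36 e⁻ (Z=39), La³⁺ has 54 e⁻ (Z=57), I⁻ has 54 e⁻ (Z=53). Ti⁴⁺ < Sc³⁺ (both 18 e⁻, Z=22>21); Sc³⁺ < Y³⁺ (same group, 1 shell fewer); Y³⁺ < La³⁺ (same group, 1 shell fewer); La³⁺ < I⁻ (isoelectronic, higher Z=57 is smaller).
Putting La³⁺ in gives Ti⁴⁺ < Sc³⁺ < Y³⁺ < La³⁺ < I⁻; it lands at slot 4.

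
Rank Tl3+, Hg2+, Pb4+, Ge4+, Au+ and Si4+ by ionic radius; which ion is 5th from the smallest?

Work out protons and electrons: Si4+ has 10 e⁻ (Z=14), Ge4+ has 28 e⁻ (Z=32), Pb4+ has 78 e⁻ (Z=82), Tl3+ has 78 e⁻ (Z=81), Hg2+ has 78 e⁻ (Z=80), Au+ has 78 e⁻ (Z=79). Si4+ < Ge4+ (same group, period 3 vs 4); Ge4+ < Pb4+ (same group, 2 shells fewer); Pb4+ < Tl3+ (both 78 e⁻, Z=82>81); Tl3+ < Hg2+ (both 78 e⁻, Z=81>80); Hg2+ < Au+ (both 78 e⁻, Z=80>79).
Ordering: Si4+ < Ge4+ < Pb4+ < Tl3+ < Hg2+ < Au+. The 5th smallest is Hg2+.

Hg2+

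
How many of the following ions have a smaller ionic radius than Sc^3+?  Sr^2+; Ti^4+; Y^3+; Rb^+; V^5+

2

First list Z and electron count for each: V^5+ (Z=23, 18 e⁻), Ti^4+ (Z=22, 18 e⁻), Sc^3+ (Z=21, 18 e⁻), Y^3+ (Z=39, 36 e⁻), Sr^2+ (Z=38, 36 e⁻), Rb^+ (Z=37, 36 e⁻). V^5+ < Ti^4+ (isoelectronic, higher Z=23 is smaller); Ti^4+ < Sc^3+ (isoelectronic, higher Z=22 is smaller); Sc^3+ < Y^3+ (same group, 1 shell fewer); Y^3+ < Sr^2+ (isoelectronic, higher Z=39 is smaller); Sr^2+ < Rb^+ (both 36 e⁻, Z=38>37).
Ordering all of them (including Sc^3+) by radius gives V^5+ < Ti^4+ < Sc^3+ < Y^3+ < Sr^2+ < Rb^+. So 2 are smaller.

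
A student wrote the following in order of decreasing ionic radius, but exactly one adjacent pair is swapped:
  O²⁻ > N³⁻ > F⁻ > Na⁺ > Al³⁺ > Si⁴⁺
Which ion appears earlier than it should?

Compare adjacent ions: O²⁻ and N³⁻ share 10 electrons; the higher nuclear charge on O (Z=8) contracts it more, so O²⁻ < N³⁻ — yet in this decreasing list O²⁻ sits before N³⁻. Nothing else is reversed, so O²⁻ should move one place to the right.

O²⁻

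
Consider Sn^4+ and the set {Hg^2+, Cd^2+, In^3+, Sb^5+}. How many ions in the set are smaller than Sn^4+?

1

First list Z and electron count for each: Sb^5+ has 46 e⁻ (Z=51), Sn^4+ has 46 e⁻ (Z=50), In^3+ has 46 e⁻ (Z=49), Cd^2+ has 46 e⁻ (Z=48), Hg^2+ has 78 e⁻ (Z=80). Sb^5+ < Sn^4+ (both 46 e⁻, Z=51>50); Sn^4+ < In^3+ (isoelectronic, higher Z=50 is smaller); In^3+ < Cd^2+ (isoelectronic, higher Z=49 is smaller); Cd^2+ < Hg^2+ (same group, 1 shell fewer).
Overall: Sb^5+ < Sn^4+ < In^3+ < Cd^2+ < Hg^2+. Sn^4+ has 1 below it and 3 above. Count: 1.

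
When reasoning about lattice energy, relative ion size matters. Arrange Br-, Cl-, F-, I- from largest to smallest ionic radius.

I- > Br- > Cl- > F-

All are in the same group with charge -1. Radius grows down the group as n (the outermost shell) increases.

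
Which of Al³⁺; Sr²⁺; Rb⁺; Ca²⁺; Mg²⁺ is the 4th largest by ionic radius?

Work out protons and electrons: Al³⁺: 10 e⁻, Z=13, Mg²⁺: 10 e⁻, Z=12, Ca²⁺: 18 e⁻, Z=20, Sr²⁺: 36 e⁻, Z=38, Rb⁺: 36 e⁻, Z=37. Al³⁺ < Mg²⁺ (both 10 e⁻, Z=13>12); Mg²⁺ < Ca²⁺ (same group, 1 shell fewer); Ca²⁺ < Sr²⁺ (same group, period 4 vs 5); Sr²⁺ < Rb⁺ (both 36 e⁻, Z=38>37).
So the order is Al³⁺ < Mg²⁺ < Ca²⁺ < Sr²⁺ < Rb⁺; the 4th-largest ion is Mg²⁺.

Mg²⁺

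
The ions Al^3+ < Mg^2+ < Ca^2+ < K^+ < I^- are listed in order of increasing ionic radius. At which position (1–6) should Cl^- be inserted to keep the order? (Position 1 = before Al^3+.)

Tabulating Z and e⁻: Al^3+ (Z=13, 10 e⁻), Mg^2+ (Z=12, 10 e⁻), Ca^2+ (Z=20, 18 e⁻), K^+ (Z=19, 18 e⁻), Cl^- (Z=17, 18 e⁻), I^- (Z=53, 54 e⁻). Al^3+ < Mg^2+ (isoelectronic, higher Z=13 is smaller); Mg^2+ < Ca^2+ (same group, period 3 vs 4); Ca^2+ < K^+ (both 18 e⁻, Z=20>19); K^+ < Cl^- (isoelectronic, higher Z=19 is smaller); Cl^- < I^- (same group, period 3 vs 5).
Merged order: Al^3+ < Mg^2+ < Ca^2+ < K^+ < Cl^- < I^- — Cl^- is number 5.

5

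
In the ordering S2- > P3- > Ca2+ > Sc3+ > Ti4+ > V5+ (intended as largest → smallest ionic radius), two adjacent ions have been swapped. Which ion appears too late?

Check each adjacent pair. S2- and P3- are reversed: S2- and P3- share 18 electrons; the higher nuclear charge on S (Z=16) contracts it more, so S2- < P3-. No other neighbouring pair contradicts the periodic trends, so P3- is the ion listed too late.

P3-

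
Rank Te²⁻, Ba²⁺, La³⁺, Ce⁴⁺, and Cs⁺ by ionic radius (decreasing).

Te²⁻ > Cs⁺ > Ba²⁺ > La³⁺ > Ce⁴⁺

All of these have 54 electrons (isoelectronic). With the same electron cloud, the ion with the most protons pulls it in tightest. Nuclear charges: Ce⁴⁺ (Z=58), La³⁺ (Z=57), Ba²⁺ (Z=56), Cs⁺ (Z=55), Te²⁻ (Z=52). Highest Z is smallest.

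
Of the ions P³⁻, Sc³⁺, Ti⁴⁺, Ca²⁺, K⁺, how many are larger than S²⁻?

1

Each ion has 18 electrons. The ranking follows nuclear charge in reverse — greater Z gives a smaller radius. Ti⁴⁺ (Z=22), Sc³⁺ (Z=21), Ca²⁺ (Z=20), K⁺ (Z=19), S²⁻ (Z=16), P³⁻ (Z=15).
Overall: Ti⁴⁺ < Sc³⁺ < Ca²⁺ < K⁺ < S²⁻ < P³⁻. S²⁻ has 4 below it and 1 above. Count: 1.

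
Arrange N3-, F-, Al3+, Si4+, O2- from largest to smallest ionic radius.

N3- > O2- > F- > Al3+ > Si4+

Each ion has 10 electrons. The ranking follows nuclear charge in reverse — greater Z gives a smaller radius. Si4+ (Z=14), Al3+ (Z=13), F- (Z=9), O2- (Z=8), N3- (Z=7).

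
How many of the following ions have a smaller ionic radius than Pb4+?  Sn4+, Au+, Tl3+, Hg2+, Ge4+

2

Tabulating Z and e⁻: Ge4+ has 28 e⁻ (Z=32), Sn4+ has 46 e⁻ (Z=50), Pb4+ has 78 e⁻ (Z=82), Tl3+ has 78 e⁻ (Z=81), Hg2+ has 78 e⁻ (Z=80), Au+ has 78 e⁻ (Z=79). Ge4+ < Sn4+ (same group, 1 shell fewer); Sn4+ < Pb4+ (same group, 1 shell fewer); Pb4+ < Tl3+ (both 78 e⁻, Z=82>81); Tl3+ < Hg2+ (isoelectronic, higher Z=81 is smaller); Hg2+ < Au+ (both 78 e⁻, Z=80>79).
Relative to Pb4+, the ions that are smaller are Ge4+, Sn4+. So 2 are smaller.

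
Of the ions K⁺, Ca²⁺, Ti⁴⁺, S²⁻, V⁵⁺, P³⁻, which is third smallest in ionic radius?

Ca²⁺

Each ion has 18 electrons. The ranking follows nuclear charge in reverse — greater Z gives a smaller radius. V⁵⁺ (Z=23), Ti⁴⁺ (Z=22), Ca²⁺ (Z=20), K⁺ (Z=19), S²⁻ (Z=16), P³⁻ (Z=15).
That gives V⁵⁺ < Ti⁴⁺ < Ca²⁺ < K⁺ < S²⁻ < P³⁻. From the smallest end, number 3 is Ca²⁺.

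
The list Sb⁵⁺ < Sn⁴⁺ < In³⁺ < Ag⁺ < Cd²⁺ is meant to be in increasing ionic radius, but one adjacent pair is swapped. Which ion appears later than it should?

Cd²⁺

Scanning neighbour by neighbour, only Ag⁺/Cd²⁺ violates a trend: they are isoelectronic (46 e⁻) and Cd has more protons than Ag (48 vs 47), making Cd²⁺ smaller. That makes Cd²⁺ the one sitting a position late relative to where it belongs.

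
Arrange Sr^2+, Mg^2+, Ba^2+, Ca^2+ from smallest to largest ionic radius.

Mg^2+ < Ca^2+ < Sr^2+ < Ba^2+

These ions sit in one column with identical charge. Each step down the periodic table adds a principal shell, increasing the radius.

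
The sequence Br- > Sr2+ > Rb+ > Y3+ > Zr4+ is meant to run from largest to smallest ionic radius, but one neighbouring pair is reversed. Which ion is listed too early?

Sr2+

Check each adjacent pair. Sr2+ and Rb+ are reversed: Sr2+ and Rb+ share 36 electrons; the higher nuclear charge on Sr (Z=38) contracts it more, so Sr2+ < Rb+. No other neighbouring pair contradicts the periodic trends, so Sr2+ is the ion listed too early.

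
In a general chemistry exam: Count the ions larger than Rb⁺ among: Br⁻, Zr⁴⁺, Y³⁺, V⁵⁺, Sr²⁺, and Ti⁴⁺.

First list Z and electron count for each: V⁵⁺ has 18 e⁻ (Z=23), Ti⁴⁺ has 18 e⁻ (Z=22), Zr⁴⁺ has 36 e⁻ (Z=40), Y³⁺ has 36 e⁻ (Z=39), Sr²⁺ has 36 e⁻ (Z=38), Rb⁺ has 36 e⁻ (Z=37), Br⁻ has 36 e⁻ (Z=35). V⁵⁺ < Ti⁴⁺ (both 18 e⁻, Z=23>22); Ti⁴⁺ < Zr⁴⁺ (same group, period 4 vs 5); Zr⁴⁺ < Y³⁺ (isoelectronic, higher Z=40 is smaller); Y³⁺ < Sr²⁺ (isoelectronic, higher Z=39 is smaller); Sr²⁺ < Rb⁺ (isoelectronic, higher Z=38 is smaller); Rb⁺ < Br⁻ (both 36 e⁻, Z=37>35).
Relative to Rb⁺, the ions that are larger are Br⁻. So 1 is larger.

1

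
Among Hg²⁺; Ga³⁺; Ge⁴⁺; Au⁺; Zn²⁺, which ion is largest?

Au⁺

Work out protons and electrons: Ge⁴⁺: 28 e⁻, Z=32, Ga³⁺: 28 e⁻, Z=31, Zn²⁺: 28 e⁻, Z=30, Hg²⁺: 78 e⁻, Z=80, Au⁺: 78 e⁻, Z=79. Ge⁴⁺ < Ga³⁺ (isoelectronic, higher Z=32 is smaller); Ga³⁺ < Zn²⁺ (both 28 e⁻, Z=31>30); Zn²⁺ < Hg²⁺ (same group, period 4 vs 6); Hg²⁺ < Au⁺ (isoelectronic, higher Z=80 is smaller).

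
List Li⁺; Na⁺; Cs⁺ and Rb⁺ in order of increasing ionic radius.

Li⁺ < Na⁺ < Rb⁺ < Cs⁺

Same group, same charge. Going down the group adds an extra shell of electrons, so the ion gets larger: Li⁺ is highest in the group and smallest.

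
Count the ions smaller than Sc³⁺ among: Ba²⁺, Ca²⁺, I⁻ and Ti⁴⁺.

1

Ti⁴⁺ has 18 e⁻ (Z=22), Sc³⁺ has 18 e⁻ (Z=21), Ca²⁺ has 18 e⁻ (Z=20), Ba²⁺ has 54 e⁻ (Z=56), I⁻ has 54 e⁻ (Z=53). Ti⁴⁺ < Sc³⁺ (isoelectronic, higher Z=22 is smaller); Sc³⁺ < Ca²⁺ (both 18 e⁻, Z=21>20); Ca²⁺ < Ba²⁺ (same group, period 4 vs 6); Ba²⁺ < I⁻ (both 54 e⁻, Z=56>53).
Placing each against Sc³⁺: smaller — Ti⁴⁺; larger — Ca²⁺, Ba²⁺, I⁻. Count: 1.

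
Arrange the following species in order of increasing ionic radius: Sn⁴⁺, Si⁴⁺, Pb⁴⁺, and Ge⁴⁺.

Si⁴⁺ < Ge⁴⁺ < Sn⁴⁺ < Pb⁴⁺

Same group, same charge. Going down the group adds an extra shell of electrons, so the ion gets larger: Si⁴⁺ is highest in the group and smallest.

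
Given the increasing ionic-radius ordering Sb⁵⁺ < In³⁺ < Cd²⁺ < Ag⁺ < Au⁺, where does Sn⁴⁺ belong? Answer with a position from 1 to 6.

2

Work out protons and electrons: Sb⁵⁺: 46 e⁻, Z=51, Sn⁴⁺: 46 e⁻, Z=50, In³⁺: 46 e⁻, Z=49, Cd²⁺: 46 e⁻, Z=48, Ag⁺: 46 e⁻, Z=47, Au⁺: 78 e⁻, Z=79. Sb⁵⁺ < Sn⁴⁺ (isoelectronic, higher Z=51 is smaller); Sn⁴⁺ < In³⁺ (both 46 e⁻, Z=50>49); In³⁺ < Cd²⁺ (both 46 e⁻, Z=49>48); Cd²⁺ < Ag⁺ (isoelectronic, higher Z=48 is smaller); Ag⁺ < Au⁺ (same group, period 5 vs 6).
With Sn⁴⁺ included the full order is Sb⁵⁺ < Sn⁴⁺ < In³⁺ < Cd²⁺ < Ag⁺ < Au⁺, so it takes position 2.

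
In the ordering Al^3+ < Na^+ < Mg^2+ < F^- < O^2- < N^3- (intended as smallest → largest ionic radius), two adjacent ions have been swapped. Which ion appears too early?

The pair Na^+, Mg^2+ is the wrong way round — they are isoelectronic (10 e⁻) and Mg has more protons than Na (12 vs 11), making Mg^2+ smaller. All other adjacent pairs agree with periodic trends, so Na^+ is the misplaced ion.

Na^+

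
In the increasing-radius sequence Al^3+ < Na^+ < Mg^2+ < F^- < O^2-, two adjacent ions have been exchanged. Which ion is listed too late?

Mg^2+

The pair Na^+, Mg^2+ is the wrong way round — they are isoelectronic (10 e⁻) and Mg has more protons than Na (12 vs 11), making Mg^2+ smaller. All other adjacent pairs agree with periodic trends, so Mg^2+ is the misplaced ion.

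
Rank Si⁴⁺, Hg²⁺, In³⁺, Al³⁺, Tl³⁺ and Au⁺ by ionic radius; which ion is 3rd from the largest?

Tl³⁺

Si⁴⁺: 10 e⁻, Z=14, Al³⁺: 10 e⁻, Z=13, In³⁺: 46 e⁻, Z=49, Tl³⁺: 78 e⁻, Z=81, Hg²⁺: 78 e⁻, Z=80, Au⁺: 78 e⁻, Z=79. Si⁴⁺ < Al³⁺ (isoelectronic, higher Z=14 is smaller); Al³⁺ < In³⁺ (same group, period 3 vs 5); In³⁺ < Tl³⁺ (same group, 1 shell fewer); Tl³⁺ < Hg²⁺ (both 78 e⁻, Z=81>80); Hg²⁺ < Au⁺ (both 78 e⁻, Z=80>79).
So the order is Si⁴⁺ < Al³⁺ < In³⁺ < Tl³⁺ < Hg²⁺ < Au⁺; the 3rd-largest ion is Tl³⁺.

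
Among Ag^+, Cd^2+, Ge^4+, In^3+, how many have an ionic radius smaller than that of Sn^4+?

1

Work out protons and electrons: Ge^4+ (Z=32, 28 e⁻), Sn^4+ (Z=50, 46 e⁻), In^3+ (Z=49, 46 e⁻), Cd^2+ (Z=48, 46 e⁻), Ag^+ (Z=47, 46 e⁻). Ge^4+ < Sn^4+ (same group, period 4 vs 5); Sn^4+ < In^3+ (isoelectronic, higher Z=50 is smaller); In^3+ < Cd^2+ (isoelectronic, higher Z=49 is smaller); Cd^2+ < Ag^+ (both 46 e⁻, Z=48>47).
Relative to Sn^4+, the ions that are smaller are Ge^4+. So 1 is smaller.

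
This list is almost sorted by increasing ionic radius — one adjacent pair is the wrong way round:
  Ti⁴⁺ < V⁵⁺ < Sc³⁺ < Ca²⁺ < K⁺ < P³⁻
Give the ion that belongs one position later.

Scanning neighbour by neighbour, only Ti⁴⁺/V⁵⁺ violates a trend: V⁵⁺ and Ti⁴⁺ share 18 electrons; the higher nuclear charge on V (Z=23) contracts it more, so V⁵⁺ < Ti⁴⁺. That makes Ti⁴⁺ the one sitting a position early relative to where it belongs.

Ti⁴⁺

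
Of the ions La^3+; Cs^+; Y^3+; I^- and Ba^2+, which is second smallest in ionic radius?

Electron counts and nuclear charges: Y^3+ (Z=39, 36 e⁻), La^3+ (Z=57, 54 e⁻), Ba^2+ (Z=56, 54 e⁻), Cs^+ (Z=55, 54 e⁻), I^- (Z=53, 54 e⁻). Y^3+ < La^3+ (same group, period 5 vs 6); La^3+ < Ba^2+ (isoelectronic, higher Z=57 is smaller); Ba^2+ < Cs^+ (isoelectronic, higher Z=56 is smaller); Cs^+ < I^- (isoelectronic, higher Z=55 is smaller).
So the order is Y^3+ < La^3+ < Ba^2+ < Cs^+ < I^-; the 2nd-smallest ion is La^3+.

La^3+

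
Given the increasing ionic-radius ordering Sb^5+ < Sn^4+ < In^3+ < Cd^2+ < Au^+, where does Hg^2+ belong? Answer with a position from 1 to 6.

5

First list Z and electron count for each: Sb^5+ has 46 e⁻ (Z=51), Sn^4+ has 46 e⁻ (Z=50), In^3+ has 46 e⁻ (Z=49), Cd^2+ has 46 e⁻ (Z=48), Hg^2+ has 78 e⁻ (Z=80), Au^+ has 78 e⁻ (Z=79). Sb^5+ < Sn^4+ (isoelectronic, higher Z=51 is smaller); Sn^4+ < In^3+ (both 46 e⁻, Z=50>49); In^3+ < Cd^2+ (both 46 e⁻, Z=49>48); Cd^2+ < Hg^2+ (same group, 1 shell fewer); Hg^2+ < Au^+ (both 78 e⁻, Z=80>79).
Merged order: Sb^5+ < Sn^4+ < In^3+ < Cd^2+ < Hg^2+ < Au^+ — Hg^2+ is number 5.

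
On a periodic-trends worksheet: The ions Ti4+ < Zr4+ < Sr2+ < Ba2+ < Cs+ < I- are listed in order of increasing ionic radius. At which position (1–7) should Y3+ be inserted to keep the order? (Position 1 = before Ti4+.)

Electron counts and nuclear charges: Ti4+ has 18 e⁻ (Z=22), Zr4+ has 36 e⁻ (Z=40), Y3+ has 36 e⁻ (Z=39), Sr2+ has 36 e⁻ (Z=38), Ba2+ has 54 e⁻ (Z=56), Cs+ has 54 e⁻ (Z=55), I- has 54 e⁻ (Z=53). Ti4+ < Zr4+ (same group, period 4 vs 5); Zr4+ < Y3+ (isoelectronic, higher Z=40 is smaller); Y3+ < Sr2+ (both 36 e⁻, Z=39>38); Sr2+ < Ba2+ (same group, period 5 vs 6); Ba2+ < Cs+ (both 54 e⁻, Z=56>55); Cs+ < I- (both 54 e⁻, Z=55>53).
With Y3+ included the full order is Ti4+ < Zr4+ < Y3+ < Sr2+ < Ba2+ < Cs+ < I-, so it takes position 3.

3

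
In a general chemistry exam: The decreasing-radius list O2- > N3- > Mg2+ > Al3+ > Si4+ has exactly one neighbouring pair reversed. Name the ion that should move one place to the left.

Scanning neighbour by neighbour, only O2-/N3- violates a trend: both have 10 electrons but Z(O)=8 > Z(N)=7, so O2- should be the smaller of the two. That makes N3- the one sitting a position late relative to where it belongs.

N3-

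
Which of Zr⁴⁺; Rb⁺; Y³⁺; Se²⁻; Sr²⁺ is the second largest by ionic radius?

Rb⁺

Isoelectronic series (36 e⁻ each). Size is set by nuclear charge: more protons means a smaller ion. Zr⁴⁺ (Z=40), Y³⁺ (Z=39), Sr²⁺ (Z=38), Rb⁺ (Z=37), Se²⁻ (Z=34).
That gives Zr⁴⁺ < Y³⁺ < Sr²⁺ < Rb⁺ < Se²⁻. From the largest end, number 2 is Rb⁺.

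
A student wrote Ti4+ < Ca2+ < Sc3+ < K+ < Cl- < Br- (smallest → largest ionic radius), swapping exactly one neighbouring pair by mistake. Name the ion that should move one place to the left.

Check each adjacent pair. Ca2+ and Sc3+ are reversed: Sc3+ and Ca2+ share 18 electrons; the higher nuclear charge on Sc (Z=21) contracts it more, so Sc3+ < Ca2+. No other neighbouring pair contradicts the periodic trends, so Sc3+ is the ion listed too late.

Sc3+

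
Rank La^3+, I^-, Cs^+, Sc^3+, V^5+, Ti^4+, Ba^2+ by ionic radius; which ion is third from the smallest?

Electron counts and nuclear charges: V^5+: 18 e⁻, Z=23, Ti^4+: 18 e⁻, Z=22, Sc^3+: 18 e⁻, Z=21, La^3+: 54 e⁻, Z=57, Ba^2+: 54 e⁻, Z=56, Cs^+: 54 e⁻, Z=55, I^-: 54 e⁻, Z=53. V^5+ < Ti^4+ (both 18 e⁻, Z=23>22); Ti^4+ < Sc^3+ (both 18 e⁻, Z=22>21); Sc^3+ < La^3+ (same group, period 4 vs 6); La^3+ < Ba^2+ (both 54 e⁻, Z=57>56); Ba^2+ < Cs^+ (isoelectronic, higher Z=56 is smaller); Cs^+ < I^- (both 54 e⁻, Z=55>53).
Ordering: V^5+ < Ti^4+ < Sc^3+ < La^3+ < Ba^2+ < Cs^+ < I^-. The third smallest is Sc^3+.

Sc^3+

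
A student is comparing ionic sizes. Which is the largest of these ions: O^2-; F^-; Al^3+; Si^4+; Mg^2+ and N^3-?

Each ion has 10 electrons. The ranking follows nuclear charge in reverse — greater Z gives a smaller radius. Si^4+ (Z=14), Al^3+ (Z=13), Mg^2+ (Z=12), F^- (Z=9), O^2- (Z=8), N^3- (Z=7).

N^3-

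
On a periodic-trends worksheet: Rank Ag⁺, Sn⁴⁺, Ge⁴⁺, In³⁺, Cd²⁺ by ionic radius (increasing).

Ge⁴⁺ < Sn⁴⁺ < In³⁺ < Cd²⁺ < Ag⁺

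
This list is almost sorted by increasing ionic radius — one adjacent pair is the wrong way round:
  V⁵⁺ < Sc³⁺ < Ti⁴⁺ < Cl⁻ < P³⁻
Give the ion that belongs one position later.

Sc³⁺

The pair Sc³⁺, Ti⁴⁺ is the wrong way round — Ti⁴⁺ and Sc³⁺ share 18 electrons; the higher nuclear charge on Ti (Z=22) contracts it more, so Ti⁴⁺ < Sc³⁺. All other adjacent pairs agree with periodic trends, so Sc³⁺ is the misplaced ion.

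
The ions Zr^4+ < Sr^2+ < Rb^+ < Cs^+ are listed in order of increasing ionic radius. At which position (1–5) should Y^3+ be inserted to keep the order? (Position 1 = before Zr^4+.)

Electron counts and nuclear charges: Zr^4+: 36 e⁻, Z=40, Y^3+: 36 e⁻, Z=39, Sr^2+: 36 e⁻, Z=38, Rb^+: 36 e⁻, Z=37, Cs^+: 54 e⁻, Z=55. Zr^4+ < Y^3+ (both 36 e⁻, Z=40>39); Y^3+ < Sr^2+ (both 36 e⁻, Z=39>38); Sr^2+ < Rb^+ (both 36 e⁻, Z=38>37); Rb^+ < Cs^+ (same group, period 5 vs 6).
The complete sequence is Zr^4+ < Y^3+ < Sr^2+ < Rb^+ < Cs^+. Y^3+ sits at position 2.

2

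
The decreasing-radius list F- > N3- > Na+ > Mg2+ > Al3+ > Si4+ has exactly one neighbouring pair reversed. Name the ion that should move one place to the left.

N3-

Check each adjacent pair. F- and N3- are reversed: both have 10 electrons but Z(F)=9 > Z(N)=7, so F- should be the smaller of the two. No other neighbouring pair contradicts the periodic trends, so N3- is the ion listed too late.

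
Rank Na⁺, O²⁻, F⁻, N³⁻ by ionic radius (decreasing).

N³⁻ > O²⁻ > F⁻ > Na⁺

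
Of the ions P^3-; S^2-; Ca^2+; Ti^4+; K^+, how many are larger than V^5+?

All of these have 18 electrons (isoelectronic). With the same electron cloud, the ion with the most protons pulls it in tightest. Nuclear charges: V^5+ (Z=23), Ti^4+ (Z=22), Ca^2+ (Z=20), K^+ (Z=19), S^2- (Z=16), P^3- (Z=15). Highest Z is smallest.
Placing each against V^5+: smaller — none; larger — Ti^4+, Ca^2+, K^+, S^2-, P^3-. So 5 are larger.

5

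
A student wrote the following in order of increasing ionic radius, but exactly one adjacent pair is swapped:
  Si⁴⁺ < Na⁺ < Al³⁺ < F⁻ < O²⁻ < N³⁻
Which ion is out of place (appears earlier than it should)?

Na⁺

The pair Na⁺, Al³⁺ is the wrong way round — they are isoelectronic (10 e⁻) and Al has more protons than Na (13 vs 11), making Al³⁺ smaller. All other adjacent pairs agree with periodic trends, so Na⁺ is the misplaced ion.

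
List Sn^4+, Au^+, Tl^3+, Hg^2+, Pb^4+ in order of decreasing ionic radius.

Au^+ > Hg^2+ > Tl^3+ > Pb^4+ > Sn^4+

Sn^4+ has 46 e⁻ (Z=50), Pb^4+ has 78 e⁻ (Z=82), Tl^3+ has 78 e⁻ (Z=81), Hg^2+ has 78 e⁻ (Z=80), Au^+ has 78 e⁻ (Z=79). Sn^4+ < Pb^4+ (same group, period 5 vs 6); Pb^4+ < Tl^3+ (isoelectronic, higher Z=82 is smaller); Tl^3+ < Hg^2+ (isoelectronic, higher Z=81 is smaller); Hg^2+ < Au^+ (both 78 e⁻, Z=80>79).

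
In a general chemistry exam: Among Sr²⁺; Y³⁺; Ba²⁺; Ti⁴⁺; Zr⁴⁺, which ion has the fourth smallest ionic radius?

Work out protons and electrons: Ti⁴⁺: 18 e⁻, Z=22, Zr⁴⁺: 36 e⁻, Z=40, Y³⁺: 36 e⁻, Z=39, Sr²⁺: 36 e⁻, Z=38, Ba²⁺: 54 e⁻, Z=56. Ti⁴⁺ < Zr⁴⁺ (same group, 1 shell fewer); Zr⁴⁺ < Y³⁺ (both 36 e⁻, Z=40>39); Y³⁺ < Sr²⁺ (both 36 e⁻, Z=39>38); Sr²⁺ < Ba²⁺ (same group, period 5 vs 6).
Full ascending order: Ti⁴⁺ < Zr⁴⁺ < Y³⁺ < Sr²⁺ < Ba²⁺. Counting from the smallest, position 4 is Sr²⁺.

Sr²⁺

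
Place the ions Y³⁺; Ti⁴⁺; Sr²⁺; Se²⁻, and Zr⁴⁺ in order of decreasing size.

Electron counts and nuclear charges: Ti⁴⁺ (Z=22, 18 e⁻), Zr⁴⁺ (Z=40, 36 e⁻), Y³⁺ (Z=39, 36 e⁻), Sr²⁺ (Z=38, 36 e⁻), Se²⁻ (Z=34, 36 e⁻). Ti⁴⁺ < Zr⁴⁺ (same group, 1 shell fewer); Zr⁴⁺ < Y³⁺ (both 36 e⁻, Z=40>39); Y³⁺ < Sr²⁺ (isoelectronic, higher Z=39 is smaller); Sr²⁺ < Se²⁻ (both 36 e⁻, Z=38>34).

Se²⁻ > Sr²⁺ > Y³⁺ > Zr⁴⁺ > Ti⁴⁺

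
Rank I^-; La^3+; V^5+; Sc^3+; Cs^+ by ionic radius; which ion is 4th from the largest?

Sc^3+

Work out protons and electrons: V^5+: 18 e⁻, Z=23, Sc^3+: 18 e⁻, Z=21, La^3+: 54 e⁻, Z=57, Cs^+: 54 e⁻, Z=55, I^-: 54 e⁻, Z=53. V^5+ < Sc^3+ (isoelectronic, higher Z=23 is smaller); Sc^3+ < La^3+ (same group, period 4 vs 6); La^3+ < Cs^+ (isoelectronic, higher Z=57 is smaller); Cs^+ < I^- (isoelectronic, higher Z=55 is smaller).
Ordering: V^5+ < Sc^3+ < La^3+ < Cs^+ < I^-. The 4th largest is Sc^3+.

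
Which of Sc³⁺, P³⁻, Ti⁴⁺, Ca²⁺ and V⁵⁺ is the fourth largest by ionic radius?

Each ion has 18 electrons. The ranking follows nuclear charge in reverse — greater Z gives a smaller radius. V⁵⁺ (Z=23), Ti⁴⁺ (Z=22), Sc³⁺ (Z=21), Ca²⁺ (Z=20), P³⁻ (Z=15).
That gives V⁵⁺ < Ti⁴⁺ < Sc³⁺ < Ca²⁺ < P³⁻. From the largest end, number 4 is Ti⁴⁺.

Ti⁴⁺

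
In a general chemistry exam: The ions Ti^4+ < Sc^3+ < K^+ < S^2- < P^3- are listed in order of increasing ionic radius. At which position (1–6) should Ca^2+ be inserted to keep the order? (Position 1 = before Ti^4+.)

3

These species are isoelectronic with 18 electrons. The only difference is the number of protons: Ti^4+ (Z=22), Sc^3+ (Z=21), Ca^2+ (Z=20), K^+ (Z=19), S^2- (Z=16), P^3- (Z=15). The strongest nuclear pull (Ti^4+) gives the smallest ion.
The complete sequence is Ti^4+ < Sc^3+ < Ca^2+ < K^+ < S^2- < P^3-. Ca^2+ sits at position 3.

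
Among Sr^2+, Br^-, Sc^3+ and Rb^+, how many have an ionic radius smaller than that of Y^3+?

1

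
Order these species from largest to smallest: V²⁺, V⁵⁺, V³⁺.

For a single element, ionic radius drops as positive charge rises — V⁵⁺ < V²⁺.

V²⁺ > V³⁺ > V⁵⁺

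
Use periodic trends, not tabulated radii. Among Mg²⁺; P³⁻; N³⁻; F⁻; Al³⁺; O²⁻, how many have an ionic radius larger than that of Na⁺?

4

Tabulating Z and e⁻: Al³⁺: 10 e⁻, Z=13, Mg²⁺: 10 e⁻, Z=12, Na⁺: 10 e⁻, Z=11, F⁻: 10 e⁻, Z=9, O²⁻: 10 e⁻, Z=8, N³⁻: 10 e⁻, Z=7, P³⁻: 18 e⁻, Z=15. Al³⁺ < Mg²⁺ (both 10 e⁻, Z=13>12); Mg²⁺ < Na⁺ (both 10 e⁻, Z=12>11); Na⁺ < F⁻ (isoelectronic, higher Z=11 is smaller); F⁻ < O²⁻ (both 10 e⁻, Z=9>8); O²⁻ < N³⁻ (both 10 e⁻, Z=8>7); N³⁻ < P³⁻ (same group, 1 shell fewer).
Placing each against Na⁺: smaller — Al³⁺, Mg²⁺; larger — F⁻, O²⁻, N³⁻, P³⁻. Count: 4.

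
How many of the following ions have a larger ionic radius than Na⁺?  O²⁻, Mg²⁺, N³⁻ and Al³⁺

2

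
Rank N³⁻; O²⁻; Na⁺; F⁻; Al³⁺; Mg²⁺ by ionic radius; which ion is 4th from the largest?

Na⁺

Each ion has 10 electrons. The ranking follows nuclear charge in reverse — greater Z gives a smaller radius. Al³⁺ (Z=13), Mg²⁺ (Z=12), Na⁺ (Z=11), F⁻ (Z=9), O²⁻ (Z=8), N³⁻ (Z=7).
Full ascending order: Al³⁺ < Mg²⁺ < Na⁺ < F⁻ < O²⁻ < N³⁻. Counting from the largest, position 4 is Na⁺.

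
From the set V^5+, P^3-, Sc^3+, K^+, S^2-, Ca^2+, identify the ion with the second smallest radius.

Sc^3+

All of these have 18 electrons (isoelectronic). With the same electron cloud, the ion with the most protons pulls it in tightest. Nuclear charges: V^5+ (Z=23), Sc^3+ (Z=21), Ca^2+ (Z=20), K^+ (Z=19), S^2- (Z=16), P^3- (Z=15). Highest Z is smallest.
So the order is V^5+ < Sc^3+ < Ca^2+ < K^+ < S^2- < P^3-; the 2nd-smallest ion is Sc^3+.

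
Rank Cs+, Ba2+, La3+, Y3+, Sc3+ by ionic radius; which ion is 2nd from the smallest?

Y3+

Tabulating Z and e⁻: Sc3+ has 18 e⁻ (Z=21), Y3+ has 36 e⁻ (Z=39), La3+ has 54 e⁻ (Z=57), Ba2+ has 54 e⁻ (Z=56), Cs+ has 54 e⁻ (Z=55). Sc3+ < Y3+ (same group, period 4 vs 5); Y3+ < La3+ (same group, 1 shell fewer); La3+ < Ba2+ (both 54 e⁻, Z=57>56); Ba2+ < Cs+ (isoelectronic, higher Z=56 is smaller).
So the order is Sc3+ < Y3+ < La3+ < Ba2+ < Cs+; the 2nd-smallest ion is Y3+.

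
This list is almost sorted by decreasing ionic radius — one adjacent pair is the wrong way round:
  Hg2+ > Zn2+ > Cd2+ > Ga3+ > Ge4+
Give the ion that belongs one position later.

Zn2+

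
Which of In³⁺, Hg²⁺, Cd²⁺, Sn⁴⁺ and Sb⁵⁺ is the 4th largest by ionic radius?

Sn⁴⁺

Work out protons and electrons: Sb⁵⁺: 46 e⁻, Z=51, Sn⁴⁺: 46 e⁻, Z=50, In³⁺: 46 e⁻, Z=49, Cd²⁺: 46 e⁻, Z=48, Hg²⁺: 78 e⁻, Z=80. Sb⁵⁺ < Sn⁴⁺ (isoelectronic, higher Z=51 is smaller); Sn⁴⁺ < In³⁺ (both 46 e⁻, Z=50>49); In³⁺ < Cd²⁺ (isoelectronic, higher Z=49 is smaller); Cd²⁺ < Hg²⁺ (same group, 1 shell fewer).
Ordering: Sb⁵⁺ < Sn⁴⁺ < In³⁺ < Cd²⁺ < Hg²⁺. The 4th largest is Sn⁴⁺.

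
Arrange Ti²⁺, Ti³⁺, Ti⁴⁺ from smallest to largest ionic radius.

For a single element, ionic radius drops as positive charge rises — Ti⁴⁺ < Ti²⁺.

Ti⁴⁺ < Ti³⁺ < Ti²⁺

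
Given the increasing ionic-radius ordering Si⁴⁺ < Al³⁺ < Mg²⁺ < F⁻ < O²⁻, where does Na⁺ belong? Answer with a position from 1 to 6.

These species are isoelectronic with 10 electrons. The only difference is the number of protons: Si⁴⁺ (Z=14), Al³⁺ (Z=13), Mg²⁺ (Z=12), Na⁺ (Z=11), F⁻ (Z=9), O²⁻ (Z=8). The strongest nuclear pull (Si⁴⁺) gives the smallest ion.
Merged order: Si⁴⁺ < Al³⁺ < Mg²⁺ < Na⁺ < F⁻ < O²⁻ — Na⁺ is number 4.

4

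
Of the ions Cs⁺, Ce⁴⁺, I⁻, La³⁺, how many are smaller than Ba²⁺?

2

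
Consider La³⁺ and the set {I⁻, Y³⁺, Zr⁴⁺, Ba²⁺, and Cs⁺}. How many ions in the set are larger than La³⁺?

First list Z and electron count for each: Zr⁴⁺ has 36 e⁻ (Z=40), Y³⁺ has 36 e⁻ (Z=39), La³⁺ has 54 e⁻ (Z=57), Ba²⁺ has 54 e⁻ (Z=56), Cs⁺ has 54 e⁻ (Z=55), I⁻ has 54 e⁻ (Z=53). Zr⁴⁺ < Y³⁺ (both 36 e⁻, Z=40>39); Y³⁺ < La³⁺ (same group, 1 shell fewer); La³⁺ < Ba²⁺ (isoelectronic, higher Z=57 is smaller); Ba²⁺ < Cs⁺ (both 54 e⁻, Z=56>55); Cs⁺ < I⁻ (both 54 e⁻, Z=55>53).
Placing each against La³⁺: smaller — Zr⁴⁺, Y³⁺; larger — Ba²⁺, Cs⁺, I⁻. That's 3.

3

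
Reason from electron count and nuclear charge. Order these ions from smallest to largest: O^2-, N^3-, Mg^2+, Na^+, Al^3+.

Al^3+ < Mg^2+ < Na^+ < O^2- < N^3-

Isoelectronic series (10 e⁻ each). Size is set by nuclear charge: more protons means a smaller ion. Al^3+ (Z=13), Mg^2+ (Z=12), Na^+ (Z=11), O^2- (Z=8), N^3- (Z=7).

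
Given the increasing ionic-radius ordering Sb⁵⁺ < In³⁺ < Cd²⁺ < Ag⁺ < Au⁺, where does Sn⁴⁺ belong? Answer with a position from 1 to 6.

2

Electron counts and nuclear charges: Sb⁵⁺: 46 e⁻, Z=51, Sn⁴⁺: 46 e⁻, Z=50, In³⁺: 46 e⁻, Z=49, Cd²⁺: 46 e⁻, Z=48, Ag⁺: 46 e⁻, Z=47, Au⁺: 78 e⁻, Z=79. Sb⁵⁺ < Sn⁴⁺ (isoelectronic, higher Z=51 is smaller); Sn⁴⁺ < In³⁺ (both 46 e⁻, Z=50>49); In³⁺ < Cd²⁺ (isoelectronic, higher Z=49 is smaller); Cd²⁺ < Ag⁺ (both 46 e⁻, Z=48>47); Ag⁺ < Au⁺ (same group, period 5 vs 6).
With Sn⁴⁺ included the full order is Sb⁵⁺ < Sn⁴⁺ < In³⁺ < Cd²⁺ < Ag⁺ < Au⁺, so it takes position 2.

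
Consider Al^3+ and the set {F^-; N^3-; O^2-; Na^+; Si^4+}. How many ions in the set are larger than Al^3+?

Each ion has 10 electrons. The ranking follows nuclear charge in reverse — greater Z gives a smaller radius. Si^4+ (Z=14), Al^3+ (Z=13), Na^+ (Z=11), F^- (Z=9), O^2- (Z=8), N^3- (Z=7).
Ordering all of them (including Al^3+) by radius gives Si^4+ < Al^3+ < Na^+ < F^- < O^2- < N^3-. Count: 4.

4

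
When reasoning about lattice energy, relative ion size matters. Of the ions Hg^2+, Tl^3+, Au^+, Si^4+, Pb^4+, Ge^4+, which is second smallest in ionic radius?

Ge^4+

Electron counts and nuclear charges: Si^4+ has 10 e⁻ (Z=14), Ge^4+ has 28 e⁻ (Z=32), Pb^4+ has 78 e⁻ (Z=82), Tl^3+ has 78 e⁻ (Z=81), Hg^2+ has 78 e⁻ (Z=80), Au^+ has 78 e⁻ (Z=79). Si^4+ < Ge^4+ (same group, period 3 vs 4); Ge^4+ < Pb^4+ (same group, 2 shells fewer); Pb^4+ < Tl^3+ (isoelectronic, higher Z=82 is smaller); Tl^3+ < Hg^2+ (both 78 e⁻, Z=81>80); Hg^2+ < Au^+ (isoelectronic, higher Z=80 is smaller).
That gives Si^4+ < Ge^4+ < Pb^4+ < Tl^3+ < Hg^2+ < Au^+. From the smallest end, number 2 is Ge^4+.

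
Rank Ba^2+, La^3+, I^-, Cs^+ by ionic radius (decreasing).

These species are isoelectronic with 54 electrons. The only difference is the number of protons: La^3+ (Z=57), Ba^2+ (Z=56), Cs^+ (Z=55), I^- (Z=53). The strongest nuclear pull (La^3+) gives the smallest ion.

I^- > Cs^+ > Ba^2+ > La^3+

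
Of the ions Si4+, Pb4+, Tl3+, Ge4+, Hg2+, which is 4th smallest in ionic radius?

Electron counts and nuclear charges: Si4+ (Z=14, 10 e⁻), Ge4+ (Z=32, 28 e⁻), Pb4+ (Z=82, 78 e⁻), Tl3+ (Z=81, 78 e⁻), Hg2+ (Z=80, 78 e⁻). Si4+ < Ge4+ (same group, period 3 vs 4); Ge4+ < Pb4+ (same group, 2 shells fewer); Pb4+ < Tl3+ (isoelectronic, higher Z=82 is smaller); Tl3+ < Hg2+ (isoelectronic, higher Z=81 is smaller).
So the order is Si4+ < Ge4+ < Pb4+ < Tl3+ < Hg2+; the 4th-smallest ion is Tl3+.

Tl3+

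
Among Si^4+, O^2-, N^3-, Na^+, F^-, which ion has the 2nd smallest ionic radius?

Na^+

These species are isoelectronic with 10 electrons. The only difference is the number of protons: Si^4+ (Z=14), Na^+ (Z=11), F^- (Z=9), O^2- (Z=8), N^3- (Z=7). The strongest nuclear pull (Si^4+) gives the smallest ion.
Full ascending order: Si^4+ < Na^+ < F^- < O^2- < N^3-. Counting from the smallest, position 2 is Na^+.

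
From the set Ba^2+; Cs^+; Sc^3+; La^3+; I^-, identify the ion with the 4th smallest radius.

Cs^+

Sc^3+ (Z=21, 18 e⁻), La^3+ (Z=57, 54 e⁻), Ba^2+ (Z=56, 54 e⁻), Cs^+ (Z=55, 54 e⁻), I^- (Z=53, 54 e⁻). Sc^3+ < La^3+ (same group, period 4 vs 6); La^3+ < Ba^2+ (both 54 e⁻, Z=57>56); Ba^2+ < Cs^+ (both 54 e⁻, Z=56>55); Cs^+ < I^- (both 54 e⁻, Z=55>53).
Full ascending order: Sc^3+ < La^3+ < Ba^2+ < Cs^+ < I^-. Counting from the smallest, position 4 is Cs^+.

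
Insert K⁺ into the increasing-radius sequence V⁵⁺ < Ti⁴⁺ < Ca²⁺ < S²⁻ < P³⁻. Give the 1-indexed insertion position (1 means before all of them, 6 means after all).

4

Isoelectronic series (18 e⁻ each). Size is set by nuclear charge: more protons means a smaller ion. V⁵⁺ (Z=23), Ti⁴⁺ (Z=22), Ca²⁺ (Z=20), K⁺ (Z=19), S²⁻ (Z=16), P³⁻ (Z=15).
Merged order: V⁵⁺ < Ti⁴⁺ < Ca²⁺ < K⁺ < S²⁻ < P³⁻ — K⁺ is number 4.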